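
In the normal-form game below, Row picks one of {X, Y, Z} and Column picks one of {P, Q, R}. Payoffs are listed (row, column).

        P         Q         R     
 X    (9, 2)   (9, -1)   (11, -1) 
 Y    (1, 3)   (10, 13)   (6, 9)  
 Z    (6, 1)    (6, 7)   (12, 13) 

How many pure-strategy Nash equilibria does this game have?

(X, P): Row gets 9 (best alternative 6); Column gets 2 (best alternative -1). Neither deviates — NE.
(Y, Q): Row gets 10 (best alternative 9); Column gets 13 (best alternative 9). Neither deviates — NE.
(Z, R): Row gets 12 (best alternative 11); Column gets 13 (best alternative 7). Neither deviates — NE.
(Y, R) is not a NE: Row would switch to Z (12 > 6).
No other cell survives both best-response checks, so there are 3 pure NE.

3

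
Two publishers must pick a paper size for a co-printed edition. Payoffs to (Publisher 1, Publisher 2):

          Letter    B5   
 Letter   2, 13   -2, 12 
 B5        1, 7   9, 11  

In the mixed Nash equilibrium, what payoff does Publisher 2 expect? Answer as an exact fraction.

59/5

Publisher 1 mixes with probability p on Letter, chosen so Publisher 2 is indifferent: 13p + 7(1−p) = 12p + 11(1−p) gives p = 4/5.
Publisher 2's expected payoff is 13·4/5 + 7·1/5 = 59/5.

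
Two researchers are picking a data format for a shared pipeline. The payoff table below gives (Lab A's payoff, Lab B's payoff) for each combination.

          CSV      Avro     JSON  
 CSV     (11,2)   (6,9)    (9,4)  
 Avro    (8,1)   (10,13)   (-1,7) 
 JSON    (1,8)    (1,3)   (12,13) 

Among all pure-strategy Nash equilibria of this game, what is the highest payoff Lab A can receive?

Both Avro is a pure NE (Lab A: 10 ≥ 6; Lab B: 13 ≥ 7). Lab A gets 10.
Both JSON is a pure NE (Lab A: 12 ≥ 9; Lab B: 13 ≥ 8). Lab A gets 12.
Every other cell has a profitable deviation for at least one player. Highest of {10, 12} is 12.

12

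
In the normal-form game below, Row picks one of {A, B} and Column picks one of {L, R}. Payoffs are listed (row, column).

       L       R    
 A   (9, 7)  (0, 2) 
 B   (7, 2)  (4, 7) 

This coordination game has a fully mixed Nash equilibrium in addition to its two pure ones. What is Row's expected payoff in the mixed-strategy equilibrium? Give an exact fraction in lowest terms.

6

Column mixes with probability q on L, chosen so Row is indifferent: 9q + 0(1−q) = 7q + 4(1−q) gives q = 2/3.
Row's expected payoff (from either row, since indifferent) is 9·2/3 + 0·1/3 = 6.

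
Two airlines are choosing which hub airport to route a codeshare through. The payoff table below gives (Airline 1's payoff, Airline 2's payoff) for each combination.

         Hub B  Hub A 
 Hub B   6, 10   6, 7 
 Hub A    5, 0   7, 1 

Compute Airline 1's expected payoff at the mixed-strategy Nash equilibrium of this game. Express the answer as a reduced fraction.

Airline 2 mixes with probability q on Hub B, chosen so Airline 1 is indifferent: 6q + 6(1−q) = 5q + 7(1−q) gives q = 1/2.
Airline 1's expected payoff (from either row, since indifferent) is 6·1/2 + 6·1/2 = 6.

6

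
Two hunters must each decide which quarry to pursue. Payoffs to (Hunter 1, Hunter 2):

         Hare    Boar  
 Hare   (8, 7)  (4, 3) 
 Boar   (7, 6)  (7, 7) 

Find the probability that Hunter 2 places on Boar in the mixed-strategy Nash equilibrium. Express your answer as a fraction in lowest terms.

Hunter 2's mix q on Hare must make Hunter 1 indifferent between Hare and Boar.
Hunter 1's payoff from Hare: 8q + 4(1−q). From Boar: 7q + 7(1−q).
Set equal: 1q = 3(1−q) → q = 3/4.
Probability on Boar is 1 − 3/4 = 1/4.

1/4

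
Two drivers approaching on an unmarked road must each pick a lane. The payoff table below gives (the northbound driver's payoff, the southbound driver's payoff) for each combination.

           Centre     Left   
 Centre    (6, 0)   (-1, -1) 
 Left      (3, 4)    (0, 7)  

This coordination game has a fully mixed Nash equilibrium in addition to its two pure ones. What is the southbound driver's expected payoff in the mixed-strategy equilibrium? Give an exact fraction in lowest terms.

1

The northbound driver mixes with probability p on Centre, chosen so the southbound driver is indifferent: 0p + 4(1−p) = (-1)p + 7(1−p) gives p = 3/4.
The southbound driver's expected payoff is 0·3/4 + 4·1/4 = 1.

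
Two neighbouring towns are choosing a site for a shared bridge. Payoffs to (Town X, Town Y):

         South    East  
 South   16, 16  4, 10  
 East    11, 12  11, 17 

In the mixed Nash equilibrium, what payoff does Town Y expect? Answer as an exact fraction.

Town X mixes with probability p on South, chosen so Town Y is indifferent: 16p + 12(1−p) = 10p + 17(1−p) gives p = 5/11.
Town Y's expected payoff is 16·5/11 + 12·6/11 = 152/11.

152/11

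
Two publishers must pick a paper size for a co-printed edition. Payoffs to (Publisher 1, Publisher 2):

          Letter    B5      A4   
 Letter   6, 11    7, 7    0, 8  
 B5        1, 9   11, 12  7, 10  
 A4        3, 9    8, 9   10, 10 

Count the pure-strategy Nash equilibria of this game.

Both Letter: Publisher 1 gets 6 (best alternative 3); Publisher 2 gets 11 (best alternative 8). Neither deviates — NE.
Both B5: Publisher 1 gets 11 (best alternative 8); Publisher 2 gets 12 (best alternative 10). Neither deviates — NE.
Both A4: Publisher 1 gets 10 (best alternative 7); Publisher 2 gets 10 (best alternative 9). Neither deviates — NE.
(Letter, A4) is not a NE: Publisher 1 would switch to A4 (10 > 0).
No other cell survives both best-response checks, so there are 3 pure NE.

3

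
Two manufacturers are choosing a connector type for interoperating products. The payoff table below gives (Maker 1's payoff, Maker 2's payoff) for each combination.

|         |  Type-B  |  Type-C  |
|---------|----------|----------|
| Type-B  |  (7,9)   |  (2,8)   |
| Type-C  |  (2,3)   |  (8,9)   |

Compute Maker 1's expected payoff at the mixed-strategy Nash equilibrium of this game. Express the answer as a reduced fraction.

52/11

Maker 2 mixes with probability q on Type-B, chosen so Maker 1 is indifferent: 7q + 2(1−q) = 2q + 8(1−q) gives q = 6/11.
Maker 1's expected payoff (from either row, since indifferent) is 7·6/11 + 2·5/11 = 52/11.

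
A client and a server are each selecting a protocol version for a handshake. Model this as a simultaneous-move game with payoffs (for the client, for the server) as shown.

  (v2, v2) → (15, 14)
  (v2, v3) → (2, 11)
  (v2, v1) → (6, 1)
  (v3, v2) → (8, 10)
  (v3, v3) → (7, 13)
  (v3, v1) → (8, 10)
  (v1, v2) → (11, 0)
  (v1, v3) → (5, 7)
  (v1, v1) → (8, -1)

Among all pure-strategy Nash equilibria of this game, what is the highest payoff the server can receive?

Both v2 is a pure NE (the client: 15 ≥ 11; the server: 14 ≥ 11). The server gets 14.
Both v3 is a pure NE (the client: 7 ≥ 5; the server: 13 ≥ 10). The server gets 13.
Every other cell has a profitable deviation for at least one player. Highest of {14, 13} is 14.

14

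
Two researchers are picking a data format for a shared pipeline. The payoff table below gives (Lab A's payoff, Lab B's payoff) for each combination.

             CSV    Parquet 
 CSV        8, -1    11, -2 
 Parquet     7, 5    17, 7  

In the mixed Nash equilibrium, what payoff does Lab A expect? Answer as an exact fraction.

Lab B mixes with probability q on CSV, chosen so Lab A is indifferent: 8q + 11(1−q) = 7q + 17(1−q) gives q = 6/7.
Lab A's expected payoff (from either row, since indifferent) is 8·6/7 + 11·1/7 = 59/7.

59/7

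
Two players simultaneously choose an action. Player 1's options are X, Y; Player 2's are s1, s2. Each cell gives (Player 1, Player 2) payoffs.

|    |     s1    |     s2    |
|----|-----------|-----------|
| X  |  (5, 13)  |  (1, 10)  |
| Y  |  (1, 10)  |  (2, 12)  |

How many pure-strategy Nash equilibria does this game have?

(X, s1): Player 1 gets 5 (best alternative 1); Player 2 gets 13 (best alternative 10). Neither deviates — NE.
(Y, s2): Player 1 gets 2 (best alternative 1); Player 2 gets 12 (best alternative 10). Neither deviates — NE.
(Y, s1) is not a NE: Player 1 would switch to X (5 > 1).
No other cell survives both best-response checks, so there are 2 pure NE.

2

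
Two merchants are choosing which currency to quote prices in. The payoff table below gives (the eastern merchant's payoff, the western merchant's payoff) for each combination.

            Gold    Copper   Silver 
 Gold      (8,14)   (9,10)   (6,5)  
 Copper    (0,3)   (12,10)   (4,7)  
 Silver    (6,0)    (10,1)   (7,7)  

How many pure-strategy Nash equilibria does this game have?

3

Both Gold: the eastern merchant gets 8 (best alternative 6); the western merchant gets 14 (best alternative 10). Neither deviates — NE.
Both Copper: the eastern merchant gets 12 (best alternative 10); the western merchant gets 10 (best alternative 7). Neither deviates — NE.
Both Silver: the eastern merchant gets 7 (best alternative 6); the western merchant gets 7 (best alternative 1). Neither deviates — NE.
(Silver, Copper) is not a NE: the eastern merchant would switch to Copper (12 > 10).
No other cell survives both best-response checks, so there are 3 pure NE.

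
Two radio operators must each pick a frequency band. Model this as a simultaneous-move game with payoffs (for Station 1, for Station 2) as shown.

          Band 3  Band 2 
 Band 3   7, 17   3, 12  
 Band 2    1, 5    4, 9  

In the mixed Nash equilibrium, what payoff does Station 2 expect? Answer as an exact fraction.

31/3

Station 1 mixes with probability p on Band 3, chosen so Station 2 is indifferent: 17p + 5(1−p) = 12p + 9(1−p) gives p = 4/9.
Station 2's expected payoff is 17·4/9 + 5·5/9 = 31/3.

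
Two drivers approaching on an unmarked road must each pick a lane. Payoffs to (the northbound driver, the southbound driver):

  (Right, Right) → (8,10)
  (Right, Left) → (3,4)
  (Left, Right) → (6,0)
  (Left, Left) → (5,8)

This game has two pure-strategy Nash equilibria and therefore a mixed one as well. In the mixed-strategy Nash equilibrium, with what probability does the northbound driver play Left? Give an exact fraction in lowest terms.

3/7

The northbound driver's mix p on Right must make the southbound driver indifferent between Right and Left.
The southbound driver's payoff from Right: 10p + 0(1−p). From Left: 4p + 8(1−p).
Set equal: 6p = 8(1−p) → p = 8/14 = 4/7.
Probability on Left is 1 − 4/7 = 3/7.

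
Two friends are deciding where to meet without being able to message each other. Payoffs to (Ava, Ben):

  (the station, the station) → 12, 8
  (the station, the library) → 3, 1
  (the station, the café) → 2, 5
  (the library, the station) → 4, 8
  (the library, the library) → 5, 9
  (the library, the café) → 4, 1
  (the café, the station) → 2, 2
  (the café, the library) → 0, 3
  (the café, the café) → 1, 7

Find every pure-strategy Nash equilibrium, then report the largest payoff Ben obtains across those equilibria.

9

Both the station is a pure NE (Ava: 12 ≥ 4; Ben: 8 ≥ 5). Ben gets 8.
Both the library is a pure NE (Ava: 5 ≥ 3; Ben: 9 ≥ 8). Ben gets 9.
Every other cell has a profitable deviation for at least one player. Highest of {8, 9} is 9.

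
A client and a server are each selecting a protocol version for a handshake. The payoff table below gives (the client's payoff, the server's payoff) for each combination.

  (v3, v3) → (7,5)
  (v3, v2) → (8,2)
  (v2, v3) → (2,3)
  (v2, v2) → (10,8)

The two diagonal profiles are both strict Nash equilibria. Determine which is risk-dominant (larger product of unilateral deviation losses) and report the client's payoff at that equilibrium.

At both v3: the client loses 7 − 2 = 5 by deviating; the server loses 5 − 2 = 3. Product = 5·3 = 15.
At both v2: the client loses 10 − 8 = 2 by deviating; the server loses 8 − 3 = 5. Product = 2·5 = 10.
15 > 10, so both v3 is risk-dominant. The client's payoff there is 7.

7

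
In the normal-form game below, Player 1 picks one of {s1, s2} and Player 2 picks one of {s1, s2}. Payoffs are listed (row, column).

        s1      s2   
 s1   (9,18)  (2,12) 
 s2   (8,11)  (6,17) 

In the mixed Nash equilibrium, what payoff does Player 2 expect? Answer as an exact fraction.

29/2

Player 1 mixes with probability p on s1, chosen so Player 2 is indifferent: 18p + 11(1−p) = 12p + 17(1−p) gives p = 1/2.
Player 2's expected payoff is 18·1/2 + 11·1/2 = 29/2.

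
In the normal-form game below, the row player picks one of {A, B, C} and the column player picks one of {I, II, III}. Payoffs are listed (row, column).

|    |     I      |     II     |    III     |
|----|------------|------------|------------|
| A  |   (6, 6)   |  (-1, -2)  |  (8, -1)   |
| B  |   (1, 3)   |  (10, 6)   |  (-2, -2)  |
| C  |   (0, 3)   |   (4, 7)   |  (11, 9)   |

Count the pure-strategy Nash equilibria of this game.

3

(A, I): the row player gets 6 (best alternative 1); the column player gets 6 (best alternative -1). Neither deviates — NE.
(B, II): the row player gets 10 (best alternative 4); the column player gets 6 (best alternative 3). Neither deviates — NE.
(C, III): the row player gets 11 (best alternative 8); the column player gets 9 (best alternative 7). Neither deviates — NE.
(B, III) is not a NE: the row player would switch to C (11 > -2).
No other cell survives both best-response checks, so there are 3 pure NE.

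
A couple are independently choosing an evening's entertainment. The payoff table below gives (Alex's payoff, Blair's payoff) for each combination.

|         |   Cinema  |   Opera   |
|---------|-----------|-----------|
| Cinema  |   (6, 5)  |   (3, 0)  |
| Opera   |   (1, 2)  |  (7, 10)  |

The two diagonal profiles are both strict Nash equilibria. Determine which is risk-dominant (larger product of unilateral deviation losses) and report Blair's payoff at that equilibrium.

At both Cinema: Alex loses 6 − 1 = 5 by deviating; Blair loses 5 − 0 = 5. Product = 5·5 = 25.
At both Opera: Alex loses 7 − 3 = 4 by deviating; Blair loses 10 − 2 = 8. Product = 4·8 = 32.
32 > 25, so both Opera is risk-dominant. Blair's payoff there is 10.

10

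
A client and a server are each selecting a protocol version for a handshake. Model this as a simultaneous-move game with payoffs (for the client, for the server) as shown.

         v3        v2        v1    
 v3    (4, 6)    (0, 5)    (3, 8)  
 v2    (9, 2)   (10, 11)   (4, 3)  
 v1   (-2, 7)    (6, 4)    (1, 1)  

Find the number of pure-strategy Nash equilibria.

Both v2: the client gets 10 (best alternative 6); the server gets 11 (best alternative 3). Neither deviates — NE.
Both v1 is not a NE: the client would switch to v2 (4 > 1).
No other cell survives both best-response checks, so there is 1 pure NE.

1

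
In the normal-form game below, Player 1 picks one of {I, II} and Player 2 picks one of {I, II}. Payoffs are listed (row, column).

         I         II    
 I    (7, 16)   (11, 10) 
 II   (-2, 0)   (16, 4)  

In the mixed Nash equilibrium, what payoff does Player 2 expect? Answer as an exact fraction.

Player 1 mixes with probability p on I, chosen so Player 2 is indifferent: 16p + 0(1−p) = 10p + 4(1−p) gives p = 2/5.
Player 2's expected payoff is 16·2/5 + 0·3/5 = 32/5.

32/5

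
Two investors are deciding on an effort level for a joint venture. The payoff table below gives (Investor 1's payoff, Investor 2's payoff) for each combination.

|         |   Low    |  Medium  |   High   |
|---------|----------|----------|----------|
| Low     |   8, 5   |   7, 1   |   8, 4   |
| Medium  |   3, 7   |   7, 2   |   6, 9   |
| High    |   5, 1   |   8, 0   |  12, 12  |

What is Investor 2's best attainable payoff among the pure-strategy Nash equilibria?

Both Low is a pure NE (Investor 1: 8 ≥ 5; Investor 2: 5 ≥ 4). Investor 2 gets 5.
Both High is a pure NE (Investor 1: 12 ≥ 8; Investor 2: 12 ≥ 1). Investor 2 gets 12.
Every other cell has a profitable deviation for at least one player. Highest of {5, 12} is 12.

12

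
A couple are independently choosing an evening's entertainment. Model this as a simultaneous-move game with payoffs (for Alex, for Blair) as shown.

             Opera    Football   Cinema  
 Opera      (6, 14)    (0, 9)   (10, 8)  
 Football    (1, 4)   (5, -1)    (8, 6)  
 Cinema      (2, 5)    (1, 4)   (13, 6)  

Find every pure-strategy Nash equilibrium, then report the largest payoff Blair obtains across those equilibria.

14

Both Opera is a pure NE (Alex: 6 ≥ 2; Blair: 14 ≥ 9). Blair gets 14.
Both Cinema is a pure NE (Alex: 13 ≥ 10; Blair: 6 ≥ 5). Blair gets 6.
Every other cell has a profitable deviation for at least one player. Highest of {14, 6} is 14.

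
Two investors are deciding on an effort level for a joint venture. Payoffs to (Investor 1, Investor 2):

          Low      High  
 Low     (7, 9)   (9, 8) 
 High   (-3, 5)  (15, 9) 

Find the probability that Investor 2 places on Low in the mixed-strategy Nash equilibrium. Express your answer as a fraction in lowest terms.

Investor 2's mix q on Low must make Investor 1 indifferent between Low and High.
Investor 1's payoff from Low: 7q + 9(1−q). From High: (-3)q + 15(1−q).
Set equal: 10q = 6(1−q) → q = 6/16 = 3/8.

3/8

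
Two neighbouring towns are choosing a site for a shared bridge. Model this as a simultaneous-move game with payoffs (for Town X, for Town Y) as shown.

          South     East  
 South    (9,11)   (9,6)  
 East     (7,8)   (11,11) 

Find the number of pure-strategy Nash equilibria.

2

Both South: Town X gets 9 (best alternative 7); Town Y gets 11 (best alternative 6). Neither deviates — NE.
Both East: Town X gets 11 (best alternative 9); Town Y gets 11 (best alternative 8). Neither deviates — NE.
(South, East) is not a NE: Town X would switch to East (11 > 9).
No other cell survives both best-response checks, so there are 2 pure NE.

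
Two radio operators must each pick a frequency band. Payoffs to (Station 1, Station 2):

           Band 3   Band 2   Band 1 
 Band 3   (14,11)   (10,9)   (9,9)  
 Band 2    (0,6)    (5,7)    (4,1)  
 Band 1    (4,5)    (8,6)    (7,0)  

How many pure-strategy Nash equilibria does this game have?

1

Both Band 3: Station 1 gets 14 (best alternative 4); Station 2 gets 11 (best alternative 9). Neither deviates — NE.
Both Band 2 is not a NE: Station 1 would switch to Band 3 (10 > 5).
No other cell survives both best-response checks, so there is 1 pure NE.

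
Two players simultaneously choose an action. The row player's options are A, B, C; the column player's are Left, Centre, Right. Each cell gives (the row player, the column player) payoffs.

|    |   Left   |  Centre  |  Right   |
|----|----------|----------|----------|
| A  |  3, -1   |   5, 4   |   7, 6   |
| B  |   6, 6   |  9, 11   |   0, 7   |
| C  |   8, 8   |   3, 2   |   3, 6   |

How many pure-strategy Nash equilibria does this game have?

3

(A, Right): the row player gets 7 (best alternative 3); the column player gets 6 (best alternative 4). Neither deviates — NE.
(B, Centre): the row player gets 9 (best alternative 5); the column player gets 11 (best alternative 7). Neither deviates — NE.
(C, Left): the row player gets 8 (best alternative 6); the column player gets 8 (best alternative 6). Neither deviates — NE.
(A, Left) is not a NE: the row player would switch to C (8 > 3).
No other cell survives both best-response checks, so there are 3 pure NE.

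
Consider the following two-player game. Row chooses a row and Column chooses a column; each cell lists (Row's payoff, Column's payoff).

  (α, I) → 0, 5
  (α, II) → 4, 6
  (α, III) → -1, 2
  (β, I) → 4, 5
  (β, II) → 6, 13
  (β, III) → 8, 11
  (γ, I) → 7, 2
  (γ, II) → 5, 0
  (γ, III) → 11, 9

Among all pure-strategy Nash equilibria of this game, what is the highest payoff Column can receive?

13

(β, II) is a pure NE (Row: 6 ≥ 5; Column: 13 ≥ 11). Column gets 13.
(γ, III) is a pure NE (Row: 11 ≥ 8; Column: 9 ≥ 2). Column gets 9.
Every other cell has a profitable deviation for at least one player. Highest of {13, 9} is 13.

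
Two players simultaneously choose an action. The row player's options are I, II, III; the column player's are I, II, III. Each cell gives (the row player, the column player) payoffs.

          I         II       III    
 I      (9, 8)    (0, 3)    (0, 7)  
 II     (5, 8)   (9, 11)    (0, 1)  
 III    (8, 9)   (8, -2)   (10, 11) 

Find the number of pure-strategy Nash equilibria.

Both I: the row player gets 9 (best alternative 8); the column player gets 8 (best alternative 7). Neither deviates — NE.
Both II: the row player gets 9 (best alternative 8); the column player gets 11 (best alternative 8). Neither deviates — NE.
Both III: the row player gets 10 (best alternative 0); the column player gets 11 (best alternative 9). Neither deviates — NE.
(II, III) is not a NE: the row player would switch to III (10 > 0).
No other cell survives both best-response checks, so there are 3 pure NE.

3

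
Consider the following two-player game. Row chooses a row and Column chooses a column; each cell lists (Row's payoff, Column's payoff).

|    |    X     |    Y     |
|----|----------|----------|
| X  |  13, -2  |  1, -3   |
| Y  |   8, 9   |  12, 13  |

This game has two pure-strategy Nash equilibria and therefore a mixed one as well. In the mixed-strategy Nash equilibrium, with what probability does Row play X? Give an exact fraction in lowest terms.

Row's mix p on X must make Column indifferent between X and Y.
Column's payoff from X: (-2)p + 9(1−p). From Y: (-3)p + 13(1−p).
Set equal: 1p = 4(1−p) → p = 4/5.

4/5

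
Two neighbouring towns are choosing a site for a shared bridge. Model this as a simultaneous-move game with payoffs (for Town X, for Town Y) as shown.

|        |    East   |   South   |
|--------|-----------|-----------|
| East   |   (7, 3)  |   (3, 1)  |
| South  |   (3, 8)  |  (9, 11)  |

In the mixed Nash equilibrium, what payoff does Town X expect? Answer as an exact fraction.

Town Y mixes with probability q on East, chosen so Town X is indifferent: 7q + 3(1−q) = 3q + 9(1−q) gives q = 3/5.
Town X's expected payoff (from either row, since indifferent) is 7·3/5 + 3·2/5 = 27/5.

27/5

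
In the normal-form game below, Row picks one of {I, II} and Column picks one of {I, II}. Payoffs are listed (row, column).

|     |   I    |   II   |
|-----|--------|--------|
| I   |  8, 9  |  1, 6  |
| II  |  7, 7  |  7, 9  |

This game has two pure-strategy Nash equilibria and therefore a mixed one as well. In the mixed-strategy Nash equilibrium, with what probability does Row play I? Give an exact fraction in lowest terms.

Row's mix p on I must make Column indifferent between I and II.
Column's payoff from I: 9p + 7(1−p). From II: 6p + 9(1−p).
Set equal: 3p = 2(1−p) → p = 2/5.

2/5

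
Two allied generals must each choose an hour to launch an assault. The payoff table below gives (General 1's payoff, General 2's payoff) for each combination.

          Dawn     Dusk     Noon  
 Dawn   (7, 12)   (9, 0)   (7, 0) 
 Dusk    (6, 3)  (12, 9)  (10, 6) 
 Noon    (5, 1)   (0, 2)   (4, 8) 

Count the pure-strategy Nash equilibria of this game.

2

Both Dawn: General 1 gets 7 (best alternative 6); General 2 gets 12 (best alternative 0). Neither deviates — NE.
Both Dusk: General 1 gets 12 (best alternative 9); General 2 gets 9 (best alternative 6). Neither deviates — NE.
Both Noon is not a NE: General 1 would switch to Dusk (10 > 4).
No other cell survives both best-response checks, so there are 2 pure NE.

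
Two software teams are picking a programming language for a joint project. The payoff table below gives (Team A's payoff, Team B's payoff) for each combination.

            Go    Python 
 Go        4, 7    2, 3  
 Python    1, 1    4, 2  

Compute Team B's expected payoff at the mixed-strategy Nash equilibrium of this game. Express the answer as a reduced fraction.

Team A mixes with probability p on Go, chosen so Team B is indifferent: 7p + 1(1−p) = 3p + 2(1−p) gives p = 1/5.
Team B's expected payoff is 7·1/5 + 1·4/5 = 11/5.

11/5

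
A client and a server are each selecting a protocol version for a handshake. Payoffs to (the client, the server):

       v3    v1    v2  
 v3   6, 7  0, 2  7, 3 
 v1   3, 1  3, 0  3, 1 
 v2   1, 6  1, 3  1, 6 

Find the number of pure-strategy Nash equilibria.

1

Both v3: the client gets 6 (best alternative 3); the server gets 7 (best alternative 3). Neither deviates — NE.
Both v1 is not a NE: the server would switch to v3 (1 > 0).
No other cell survives both best-response checks, so there is 1 pure NE.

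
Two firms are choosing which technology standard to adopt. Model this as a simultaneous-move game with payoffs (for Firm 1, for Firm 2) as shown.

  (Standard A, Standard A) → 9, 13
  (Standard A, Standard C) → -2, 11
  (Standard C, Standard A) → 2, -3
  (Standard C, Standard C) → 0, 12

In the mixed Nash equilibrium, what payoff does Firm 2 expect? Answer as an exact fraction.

189/17

Firm 1 mixes with probability p on Standard A, chosen so Firm 2 is indifferent: 13p + (-3)(1−p) = 11p + 12(1−p) gives p = 15/17.
Firm 2's expected payoff is 13·15/17 + (-3)·2/17 = 189/17.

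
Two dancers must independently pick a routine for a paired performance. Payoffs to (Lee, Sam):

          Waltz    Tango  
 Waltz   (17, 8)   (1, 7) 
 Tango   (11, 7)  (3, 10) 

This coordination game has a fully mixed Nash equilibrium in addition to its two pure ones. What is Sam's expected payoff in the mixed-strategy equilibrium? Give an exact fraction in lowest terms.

31/4

Lee mixes with probability p on Waltz, chosen so Sam is indifferent: 8p + 7(1−p) = 7p + 10(1−p) gives p = 3/4.
Sam's expected payoff is 8·3/4 + 7·1/4 = 31/4.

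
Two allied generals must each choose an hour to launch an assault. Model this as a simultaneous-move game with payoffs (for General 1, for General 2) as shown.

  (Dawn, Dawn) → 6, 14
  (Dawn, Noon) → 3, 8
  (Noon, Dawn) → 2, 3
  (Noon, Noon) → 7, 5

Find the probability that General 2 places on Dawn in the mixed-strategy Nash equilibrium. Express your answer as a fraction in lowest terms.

General 2's mix q on Dawn must make General 1 indifferent between Dawn and Noon.
General 1's payoff from Dawn: 6q + 3(1−q). From Noon: 2q + 7(1−q).
Set equal: 4q = 4(1−q) → q = 4/8 = 1/2.

1/2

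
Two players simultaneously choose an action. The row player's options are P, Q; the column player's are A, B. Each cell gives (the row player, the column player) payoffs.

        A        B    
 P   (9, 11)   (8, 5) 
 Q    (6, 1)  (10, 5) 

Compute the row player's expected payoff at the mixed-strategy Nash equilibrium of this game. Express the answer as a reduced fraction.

The column player mixes with probability q on A, chosen so the row player is indifferent: 9q + 8(1−q) = 6q + 10(1−q) gives q = 2/5.
The row player's expected payoff (from either row, since indifferent) is 9·2/5 + 8·3/5 = 42/5.

42/5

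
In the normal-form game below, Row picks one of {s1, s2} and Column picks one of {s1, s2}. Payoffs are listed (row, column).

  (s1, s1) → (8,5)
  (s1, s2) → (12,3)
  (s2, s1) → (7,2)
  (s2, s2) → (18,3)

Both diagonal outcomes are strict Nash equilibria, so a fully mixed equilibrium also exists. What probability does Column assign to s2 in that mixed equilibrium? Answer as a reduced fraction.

1/7

Column's mix q on s1 must make Row indifferent between s1 and s2.
Row's payoff from s1: 8q + 12(1−q). From s2: 7q + 18(1−q).
Set equal: 1q = 6(1−q) → q = 6/7.
Probability on s2 is 1 − 6/7 = 1/7.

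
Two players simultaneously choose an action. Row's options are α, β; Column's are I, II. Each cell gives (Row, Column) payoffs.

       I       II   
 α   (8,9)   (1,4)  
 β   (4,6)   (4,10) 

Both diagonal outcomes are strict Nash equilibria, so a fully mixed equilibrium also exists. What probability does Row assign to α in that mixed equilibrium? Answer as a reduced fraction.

Row's mix p on α must make Column indifferent between I and II.
Column's payoff from I: 9p + 6(1−p). From II: 4p + 10(1−p).
Set equal: 5p = 4(1−p) → p = 4/9.

4/9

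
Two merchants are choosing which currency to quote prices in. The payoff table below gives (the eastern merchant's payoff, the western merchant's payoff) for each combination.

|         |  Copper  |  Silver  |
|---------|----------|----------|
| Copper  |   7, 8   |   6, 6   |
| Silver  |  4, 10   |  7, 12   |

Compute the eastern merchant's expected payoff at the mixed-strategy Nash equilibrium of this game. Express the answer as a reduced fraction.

The western merchant mixes with probability q on Copper, chosen so the eastern merchant is indifferent: 7q + 6(1−q) = 4q + 7(1−q) gives q = 1/4.
The eastern merchant's expected payoff (from either row, since indifferent) is 7·1/4 + 6·3/4 = 25/4.

25/4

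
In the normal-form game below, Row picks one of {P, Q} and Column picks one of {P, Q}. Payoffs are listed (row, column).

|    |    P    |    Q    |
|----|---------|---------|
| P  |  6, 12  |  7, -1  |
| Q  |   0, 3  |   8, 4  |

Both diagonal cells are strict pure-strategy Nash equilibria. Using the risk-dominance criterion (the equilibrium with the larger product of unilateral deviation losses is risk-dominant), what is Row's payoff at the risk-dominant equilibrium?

6

At both P: Row loses 6 − 0 = 6 by deviating; Column loses 12 − (-1) = 13. Product = 6·13 = 78.
At both Q: Row loses 8 − 7 = 1 by deviating; Column loses 4 − 3 = 1. Product = 1·1 = 1.
78 > 1, so both P is risk-dominant. Row's payoff there is 6.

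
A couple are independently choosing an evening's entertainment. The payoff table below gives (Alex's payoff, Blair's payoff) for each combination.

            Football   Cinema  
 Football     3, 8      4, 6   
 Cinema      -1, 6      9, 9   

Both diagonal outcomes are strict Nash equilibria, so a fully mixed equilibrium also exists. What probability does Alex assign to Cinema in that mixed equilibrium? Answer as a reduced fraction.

2/5

Alex's mix p on Football must make Blair indifferent between Football and Cinema.
Blair's payoff from Football: 8p + 6(1−p). From Cinema: 6p + 9(1−p).
Set equal: 2p = 3(1−p) → p = 3/5.
Probability on Cinema is 1 − 3/5 = 2/5.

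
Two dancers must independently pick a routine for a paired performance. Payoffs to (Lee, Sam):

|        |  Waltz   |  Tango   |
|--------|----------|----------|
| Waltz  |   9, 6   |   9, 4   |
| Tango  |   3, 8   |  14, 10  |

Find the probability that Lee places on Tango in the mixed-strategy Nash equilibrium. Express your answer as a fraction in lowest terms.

1/2

Lee's mix p on Waltz must make Sam indifferent between Waltz and Tango.
Sam's payoff from Waltz: 6p + 8(1−p). From Tango: 4p + 10(1−p).
Set equal: 2p = 2(1−p) → p = 2/4 = 1/2.
Probability on Tango is 1 − 1/2 = 1/2.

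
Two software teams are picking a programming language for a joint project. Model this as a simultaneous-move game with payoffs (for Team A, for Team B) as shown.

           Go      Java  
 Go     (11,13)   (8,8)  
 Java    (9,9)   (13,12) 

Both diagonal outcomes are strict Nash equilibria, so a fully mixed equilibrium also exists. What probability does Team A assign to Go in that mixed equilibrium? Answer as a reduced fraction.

3/8

Team A's mix p on Go must make Team B indifferent between Go and Java.
Team B's payoff from Go: 13p + 9(1−p). From Java: 8p + 12(1−p).
Set equal: 5p = 3(1−p) → p = 3/8.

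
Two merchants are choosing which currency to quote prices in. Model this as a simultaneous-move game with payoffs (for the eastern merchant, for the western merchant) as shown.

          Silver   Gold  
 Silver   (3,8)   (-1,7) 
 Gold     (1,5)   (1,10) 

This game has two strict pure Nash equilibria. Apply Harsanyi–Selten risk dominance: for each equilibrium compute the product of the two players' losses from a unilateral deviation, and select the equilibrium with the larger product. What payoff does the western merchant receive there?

At both Silver: the eastern merchant loses 3 − 1 = 2 by deviating; the western merchant loses 8 − 7 = 1. Product = 2·1 = 2.
At both Gold: the eastern merchant loses 1 − (-1) = 2 by deviating; the western merchant loses 10 − 5 = 5. Product = 2·5 = 10.
10 > 2, so both Gold is risk-dominant. The western merchant's payoff there is 10.

10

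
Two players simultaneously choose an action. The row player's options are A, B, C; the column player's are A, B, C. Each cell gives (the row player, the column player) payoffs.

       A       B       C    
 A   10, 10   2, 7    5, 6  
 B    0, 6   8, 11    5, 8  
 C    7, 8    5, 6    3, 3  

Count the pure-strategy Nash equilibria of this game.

Both A: the row player gets 10 (best alternative 7); the column player gets 10 (best alternative 7). Neither deviates — NE.
Both B: the row player gets 8 (best alternative 5); the column player gets 11 (best alternative 8). Neither deviates — NE.
Both C is not a NE: the row player would switch to A (5 > 3).
No other cell survives both best-response checks, so there are 2 pure NE.

2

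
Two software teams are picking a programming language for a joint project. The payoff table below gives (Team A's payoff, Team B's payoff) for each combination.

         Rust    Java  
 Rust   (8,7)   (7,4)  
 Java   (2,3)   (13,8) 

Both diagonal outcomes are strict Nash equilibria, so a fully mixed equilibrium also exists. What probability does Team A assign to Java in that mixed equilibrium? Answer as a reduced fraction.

3/8

Team A's mix p on Rust must make Team B indifferent between Rust and Java.
Team B's payoff from Rust: 7p + 3(1−p). From Java: 4p + 8(1−p).
Set equal: 3p = 5(1−p) → p = 5/8.
Probability on Java is 1 − 5/8 = 3/8.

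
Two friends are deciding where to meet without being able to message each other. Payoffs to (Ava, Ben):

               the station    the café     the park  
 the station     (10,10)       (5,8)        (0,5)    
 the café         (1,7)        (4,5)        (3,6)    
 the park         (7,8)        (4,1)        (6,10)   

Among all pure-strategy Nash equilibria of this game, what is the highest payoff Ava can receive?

Both the station is a pure NE (Ava: 10 ≥ 7; Ben: 10 ≥ 8). Ava gets 10.
Both the park is a pure NE (Ava: 6 ≥ 3; Ben: 10 ≥ 8). Ava gets 6.
Every other cell has a profitable deviation for at least one player. Highest of {10, 6} is 10.

10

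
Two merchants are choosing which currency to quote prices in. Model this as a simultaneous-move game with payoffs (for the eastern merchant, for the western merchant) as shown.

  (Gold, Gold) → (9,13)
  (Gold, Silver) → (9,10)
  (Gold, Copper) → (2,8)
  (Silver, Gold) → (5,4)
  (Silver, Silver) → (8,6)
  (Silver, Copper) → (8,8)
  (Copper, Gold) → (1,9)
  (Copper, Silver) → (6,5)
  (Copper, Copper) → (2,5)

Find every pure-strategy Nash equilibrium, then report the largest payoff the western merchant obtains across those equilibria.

13

Both Gold is a pure NE (the eastern merchant: 9 ≥ 5; the western merchant: 13 ≥ 10). The western merchant gets 13.
(Silver, Copper) is a pure NE (the eastern merchant: 8 ≥ 2; the western merchant: 8 ≥ 6). The western merchant gets 8.
Every other cell has a profitable deviation for at least one player. Highest of {13, 8} is 13.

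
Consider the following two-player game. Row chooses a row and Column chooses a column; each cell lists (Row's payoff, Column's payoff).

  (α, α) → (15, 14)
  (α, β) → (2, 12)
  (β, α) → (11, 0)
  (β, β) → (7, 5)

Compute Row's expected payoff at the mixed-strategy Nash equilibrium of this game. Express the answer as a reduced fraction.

Column mixes with probability q on α, chosen so Row is indifferent: 15q + 2(1−q) = 11q + 7(1−q) gives q = 5/9.
Row's expected payoff (from either row, since indifferent) is 15·5/9 + 2·4/9 = 83/9.

83/9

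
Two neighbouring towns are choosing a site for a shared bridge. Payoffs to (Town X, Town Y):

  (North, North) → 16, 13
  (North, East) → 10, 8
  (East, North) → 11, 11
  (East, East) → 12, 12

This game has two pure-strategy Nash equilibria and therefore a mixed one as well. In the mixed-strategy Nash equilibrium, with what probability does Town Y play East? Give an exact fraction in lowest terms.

5/7

Town Y's mix q on North must make Town X indifferent between North and East.
Town X's payoff from North: 16q + 10(1−q). From East: 11q + 12(1−q).
Set equal: 5q = 2(1−q) → q = 2/7.
Probability on East is 1 − 2/7 = 5/7.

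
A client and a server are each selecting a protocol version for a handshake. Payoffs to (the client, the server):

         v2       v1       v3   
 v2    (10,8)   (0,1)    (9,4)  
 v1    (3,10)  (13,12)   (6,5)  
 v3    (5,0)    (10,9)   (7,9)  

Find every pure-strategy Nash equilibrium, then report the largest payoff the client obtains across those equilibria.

13

Both v2 is a pure NE (the client: 10 ≥ 5; the server: 8 ≥ 4). The client gets 10.
Both v1 is a pure NE (the client: 13 ≥ 10; the server: 12 ≥ 10). The client gets 13.
Every other cell has a profitable deviation for at least one player. Highest of {10, 13} is 13.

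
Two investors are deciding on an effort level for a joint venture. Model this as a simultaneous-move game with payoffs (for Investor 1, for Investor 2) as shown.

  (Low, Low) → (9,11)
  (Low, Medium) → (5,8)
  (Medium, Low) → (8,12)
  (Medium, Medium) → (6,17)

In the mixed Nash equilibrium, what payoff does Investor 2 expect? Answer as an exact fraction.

Investor 1 mixes with probability p on Low, chosen so Investor 2 is indifferent: 11p + 12(1−p) = 8p + 17(1−p) gives p = 5/8.
Investor 2's expected payoff is 11·5/8 + 12·3/8 = 91/8.

91/8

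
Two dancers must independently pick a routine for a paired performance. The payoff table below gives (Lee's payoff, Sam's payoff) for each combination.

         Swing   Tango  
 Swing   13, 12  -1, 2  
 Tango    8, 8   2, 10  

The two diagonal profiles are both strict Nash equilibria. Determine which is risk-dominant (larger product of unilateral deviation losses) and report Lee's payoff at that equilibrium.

At both Swing: Lee loses 13 − 8 = 5 by deviating; Sam loses 12 − 2 = 10. Product = 5·10 = 50.
At both Tango: Lee loses 2 − (-1) = 3 by deviating; Sam loses 10 − 8 = 2. Product = 3·2 = 6.
50 > 6, so both Swing is risk-dominant. Lee's payoff there is 13.

13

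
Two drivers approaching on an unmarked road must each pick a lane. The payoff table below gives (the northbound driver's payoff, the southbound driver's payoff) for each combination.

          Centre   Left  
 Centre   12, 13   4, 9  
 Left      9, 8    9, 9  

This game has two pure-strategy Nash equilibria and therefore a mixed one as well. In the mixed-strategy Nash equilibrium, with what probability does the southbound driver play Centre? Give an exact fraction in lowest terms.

5/8

The southbound driver's mix q on Centre must make the northbound driver indifferent between Centre and Left.
The northbound driver's payoff from Centre: 12q + 4(1−q). From Left: 9q + 9(1−q).
Set equal: 3q = 5(1−q) → q = 5/8.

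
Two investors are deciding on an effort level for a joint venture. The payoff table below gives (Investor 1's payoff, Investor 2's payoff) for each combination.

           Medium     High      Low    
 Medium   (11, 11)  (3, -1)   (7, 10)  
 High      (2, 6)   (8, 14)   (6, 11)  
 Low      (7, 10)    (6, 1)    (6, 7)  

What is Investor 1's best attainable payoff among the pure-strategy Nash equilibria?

11

Both Medium is a pure NE (Investor 1: 11 ≥ 7; Investor 2: 11 ≥ 10). Investor 1 gets 11.
Both High is a pure NE (Investor 1: 8 ≥ 6; Investor 2: 14 ≥ 11). Investor 1 gets 8.
Every other cell has a profitable deviation for at least one player. Highest of {11, 8} is 11.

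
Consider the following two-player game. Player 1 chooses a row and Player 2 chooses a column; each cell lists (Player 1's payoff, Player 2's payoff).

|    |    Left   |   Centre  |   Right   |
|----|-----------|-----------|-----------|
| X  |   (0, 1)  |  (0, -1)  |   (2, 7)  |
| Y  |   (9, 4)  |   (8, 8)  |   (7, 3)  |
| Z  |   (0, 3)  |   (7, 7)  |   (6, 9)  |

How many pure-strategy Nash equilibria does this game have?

(Y, Centre): Player 1 gets 8 (best alternative 7); Player 2 gets 8 (best alternative 4). Neither deviates — NE.
(X, Left) is not a NE: Player 1 would switch to Y (9 > 0).
No other cell survives both best-response checks, so there is 1 pure NE.

1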